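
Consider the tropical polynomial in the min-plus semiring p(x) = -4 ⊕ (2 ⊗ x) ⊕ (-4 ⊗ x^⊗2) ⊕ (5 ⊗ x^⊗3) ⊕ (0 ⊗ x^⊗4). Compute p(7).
p(7) = -4

A tropical monomial a ⊗ x^⊗i evaluates to a + i · x. Evaluating each term at x = 7:
  Term 0 contributes -4 + 0 · 7 = -4
  Term 1 contributes 2 + 1 · 7 = 9
  Term 2 contributes -4 + 2 · 7 = 10
  Term 3 contributes 5 + 3 · 7 = 26
  Term 4 contributes 0 + 4 · 7 = 28
p(7) = ⊕ of these = min[-4, 9, 10, 26, 28] = -4.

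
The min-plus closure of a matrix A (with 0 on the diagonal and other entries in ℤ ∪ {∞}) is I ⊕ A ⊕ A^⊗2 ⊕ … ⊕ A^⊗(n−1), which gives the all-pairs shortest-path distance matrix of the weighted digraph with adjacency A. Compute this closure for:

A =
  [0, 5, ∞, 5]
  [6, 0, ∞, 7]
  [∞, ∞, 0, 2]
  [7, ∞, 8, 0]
Closure =
  [0, 5, 13, 5]
  [6, 0, 15, 7]
  [9, 14, 0, 2]
  [7, 12, 8, 0]

This is the Floyd-Warshall all-pairs shortest-path computation. For each intermediate vertex k = 0, 1, …, 3, update dist[i][j] ← min(dist[i][j], dist[i][k] + dist[k][j]). The final matrix gives, for each (i, j), the minimum total weight of any directed path from i to j (possibly empty when i = j).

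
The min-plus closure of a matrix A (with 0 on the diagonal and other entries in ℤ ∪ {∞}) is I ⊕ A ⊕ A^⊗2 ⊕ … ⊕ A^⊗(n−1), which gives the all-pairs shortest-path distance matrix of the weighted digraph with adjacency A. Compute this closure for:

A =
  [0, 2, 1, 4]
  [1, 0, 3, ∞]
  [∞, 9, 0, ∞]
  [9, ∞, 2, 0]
Closure =
  [0, 2, 1, 4]
  [1, 0, 2, 5]
  [10, 9, 0, 14]
  [9, 11, 2, 0]

This is the Floyd-Warshall all-pairs shortest-path computation. For each intermediate vertex k = 0, 1, …, 3, update dist[i][j] ← min(dist[i][j], dist[i][k] + dist[k][j]). The final matrix gives, for each (i, j), the minimum total weight of any directed path from i to j (possibly empty when i = j).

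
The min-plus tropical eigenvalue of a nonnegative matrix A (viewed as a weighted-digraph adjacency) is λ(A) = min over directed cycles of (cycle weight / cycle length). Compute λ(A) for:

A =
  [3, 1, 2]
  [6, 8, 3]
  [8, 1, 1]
λ(A) = 1

Enumerate directed cycles and compute their means (weight / length). Sample:
  cycle 0 → 0: weight = 3, length = 1, mean = 3/1 ≈ 3.000
  cycle 1 → 1: weight = 8, length = 1, mean = 8/1 ≈ 8.000
  cycle 2 → 2: weight = 1, length = 1, mean = 1/1 ≈ 1.000
  cycle 0 → 1 → 0: weight = 7, length = 2, mean = 7/2 ≈ 3.500
  cycle 0 → 2 → 0: weight = 10, length = 2, mean = 10/2 ≈ 5.000
  cycle 1 → 0 → 1: weight = 7, length = 2, mean = 7/2 ≈ 3.500
Minimum mean = 1.000, attained e.g. along the cycle 2 → 2 with weight 1 and length 1. So λ(A) = 1/1 = 1.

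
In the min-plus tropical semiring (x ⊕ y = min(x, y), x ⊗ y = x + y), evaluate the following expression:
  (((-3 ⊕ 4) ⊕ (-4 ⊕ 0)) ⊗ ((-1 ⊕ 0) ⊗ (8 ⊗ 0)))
(((-3 ⊕ 4) ⊕ (-4 ⊕ 0)) ⊗ ((-1 ⊕ 0) ⊗ (8 ⊗ 0))) = 3

Expand innermost to outermost. Recall ⊕ takes the minimum of its arguments and ⊗ takes their sum. Working out the expression (((-3 ⊕ 4) ⊕ (-4 ⊕ 0)) ⊗ ((-1 ⊕ 0) ⊗ (8 ⊗ 0))) gives 3.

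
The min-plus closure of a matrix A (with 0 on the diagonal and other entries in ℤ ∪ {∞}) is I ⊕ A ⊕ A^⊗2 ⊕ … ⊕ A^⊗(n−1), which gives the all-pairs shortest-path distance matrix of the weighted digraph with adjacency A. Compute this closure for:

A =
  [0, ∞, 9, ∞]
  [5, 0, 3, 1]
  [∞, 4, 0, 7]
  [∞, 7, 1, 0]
Closure =
  [0, 13, 9, 14]
  [5, 0, 2, 1]
  [9, 4, 0, 5]
  [10, 5, 1, 0]

This is the Floyd-Warshall all-pairs shortest-path computation. For each intermediate vertex k = 0, 1, …, 3, update dist[i][j] ← min(dist[i][j], dist[i][k] + dist[k][j]). The final matrix gives, for each (i, j), the minimum total weight of any directed path from i to j (possibly empty when i = j).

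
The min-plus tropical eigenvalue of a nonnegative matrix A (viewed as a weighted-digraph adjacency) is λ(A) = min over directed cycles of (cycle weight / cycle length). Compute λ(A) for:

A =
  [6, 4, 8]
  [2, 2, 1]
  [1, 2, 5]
λ(A) = 3/2

Enumerate directed cycles and compute their means (weight / length). Sample:
  cycle 0 → 0: weight = 6, length = 1, mean = 6/1 ≈ 6.000
  cycle 1 → 1: weight = 2, length = 1, mean = 2/1 ≈ 2.000
  cycle 2 → 2: weight = 5, length = 1, mean = 5/1 ≈ 5.000
  cycle 0 → 1 → 0: weight = 6, length = 2, mean = 6/2 ≈ 3.000
  cycle 0 → 2 → 0: weight = 9, length = 2, mean = 9/2 ≈ 4.500
  cycle 1 → 0 → 1: weight = 6, length = 2, mean = 6/2 ≈ 3.000
Minimum mean = 1.500, attained e.g. along the cycle 1 → 2 → 1 with weight 3 and length 2. So λ(A) = 3/2 = 3/2.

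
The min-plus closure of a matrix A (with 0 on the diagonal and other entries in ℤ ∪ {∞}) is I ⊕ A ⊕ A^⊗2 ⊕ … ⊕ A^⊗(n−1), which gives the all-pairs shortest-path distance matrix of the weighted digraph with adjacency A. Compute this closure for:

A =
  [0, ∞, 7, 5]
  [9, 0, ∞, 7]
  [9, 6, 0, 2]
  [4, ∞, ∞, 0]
Closure =
  [0, 13, 7, 5]
  [9, 0, 16, 7]
  [6, 6, 0, 2]
  [4, 17, 11, 0]

This is the Floyd-Warshall all-pairs shortest-path computation. For each intermediate vertex k = 0, 1, …, 3, update dist[i][j] ← min(dist[i][j], dist[i][k] + dist[k][j]). The final matrix gives, for each (i, j), the minimum total weight of any directed path from i to j (possibly empty when i = j).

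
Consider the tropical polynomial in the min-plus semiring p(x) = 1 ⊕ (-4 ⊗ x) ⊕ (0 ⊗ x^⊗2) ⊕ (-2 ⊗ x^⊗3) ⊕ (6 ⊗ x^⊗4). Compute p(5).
p(5) = 1

A tropical monomial a ⊗ x^⊗i evaluates to a + i · x. Evaluating each term at x = 5:
  Term 0 contributes 1 + 0 · 5 = 1
  Term 1 contributes -4 + 1 · 5 = 1
  Term 2 contributes 0 + 2 · 5 = 10
  Term 3 contributes -2 + 3 · 5 = 13
  Term 4 contributes 6 + 4 · 5 = 26
p(5) = ⊕ of these = min[1, 1, 10, 13, 26] = 1.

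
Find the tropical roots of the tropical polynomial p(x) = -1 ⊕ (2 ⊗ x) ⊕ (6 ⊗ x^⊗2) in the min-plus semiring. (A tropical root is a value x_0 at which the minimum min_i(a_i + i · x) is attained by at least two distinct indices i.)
Roots: {-4, -3}

Each tropical root is a break point of the lower envelope of the lines y = a_i + i · x (there are 3 lines, with slopes 0, 1, ..., 2). Only the lines that attain the minimum somewhere contribute to roots; other lines are dominated. Here the surviving (envelope) indices are i = 2, i = 1, i = 0.
Intersections between consecutive envelope lines give the roots: for adjacent envelope indices i < j the intersection is x = (a_i − a_j) / (j − i). Reading off the sorted break points: {-4, -3}.
Verification: at each break x_0, at least two indices attain the minimum of min_i(a_i + i · x_0).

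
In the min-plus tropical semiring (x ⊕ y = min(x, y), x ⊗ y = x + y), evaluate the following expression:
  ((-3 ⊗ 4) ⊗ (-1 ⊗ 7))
((-3 ⊗ 4) ⊗ (-1 ⊗ 7)) = 7

Expand innermost to outermost. Recall ⊕ takes the minimum of its arguments and ⊗ takes their sum. Working out the expression ((-3 ⊗ 4) ⊗ (-1 ⊗ 7)) gives 7.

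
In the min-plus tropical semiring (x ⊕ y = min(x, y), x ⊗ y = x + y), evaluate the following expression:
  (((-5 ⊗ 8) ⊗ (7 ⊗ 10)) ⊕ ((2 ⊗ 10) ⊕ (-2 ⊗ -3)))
(((-5 ⊗ 8) ⊗ (7 ⊗ 10)) ⊕ ((2 ⊗ 10) ⊕ (-2 ⊗ -3))) = -5

Expand innermost to outermost. Recall ⊕ takes the minimum of its arguments and ⊗ takes their sum. Working out the expression (((-5 ⊗ 8) ⊗ (7 ⊗ 10)) ⊕ ((2 ⊗ 10) ⊕ (-2 ⊗ -3))) gives -5.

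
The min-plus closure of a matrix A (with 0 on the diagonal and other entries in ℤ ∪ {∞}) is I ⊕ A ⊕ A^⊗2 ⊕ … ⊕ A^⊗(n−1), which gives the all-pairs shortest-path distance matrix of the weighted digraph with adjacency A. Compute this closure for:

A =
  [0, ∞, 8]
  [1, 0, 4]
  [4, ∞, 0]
Closure =
  [0, ∞, 8]
  [1, 0, 4]
  [4, ∞, 0]

This is the Floyd-Warshall all-pairs shortest-path computation. For each intermediate vertex k = 0, 1, …, 2, update dist[i][j] ← min(dist[i][j], dist[i][k] + dist[k][j]). The final matrix gives, for each (i, j), the minimum total weight of any directed path from i to j (possibly empty when i = j).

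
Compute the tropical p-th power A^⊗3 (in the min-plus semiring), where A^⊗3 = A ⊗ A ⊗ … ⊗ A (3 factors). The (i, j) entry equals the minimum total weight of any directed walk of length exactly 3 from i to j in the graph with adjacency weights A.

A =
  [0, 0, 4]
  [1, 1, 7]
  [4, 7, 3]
A^⊗3 =
  [0, 0, 4]
  [1, 1, 5]
  [4, 4, 8]

Each entry (A^⊗3)_ij equals the minimum over all length-3 walks i = v_0 → v_1 → … → v_3 = j of Σ_t A[v_t][v_{t+1}]. For example, for (i, j) = (0, 2) we minimise over 9 possible intermediate vertex sequences; the minimum is 4, attained along the walk 0 → 0 → 0 → 2.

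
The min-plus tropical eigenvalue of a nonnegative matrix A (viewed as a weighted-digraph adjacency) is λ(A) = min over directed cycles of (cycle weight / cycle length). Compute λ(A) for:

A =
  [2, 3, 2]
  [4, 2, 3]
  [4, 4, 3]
λ(A) = 2

Enumerate directed cycles and compute their means (weight / length). Sample:
  cycle 0 → 0: weight = 2, length = 1, mean = 2/1 ≈ 2.000
  cycle 1 → 1: weight = 2, length = 1, mean = 2/1 ≈ 2.000
  cycle 2 → 2: weight = 3, length = 1, mean = 3/1 ≈ 3.000
  cycle 0 → 1 → 0: weight = 7, length = 2, mean = 7/2 ≈ 3.500
  cycle 0 → 2 → 0: weight = 6, length = 2, mean = 6/2 ≈ 3.000
  cycle 1 → 0 → 1: weight = 7, length = 2, mean = 7/2 ≈ 3.500
Minimum mean = 2.000, attained e.g. along the cycle 0 → 0 with weight 2 and length 1. So λ(A) = 2/1 = 2.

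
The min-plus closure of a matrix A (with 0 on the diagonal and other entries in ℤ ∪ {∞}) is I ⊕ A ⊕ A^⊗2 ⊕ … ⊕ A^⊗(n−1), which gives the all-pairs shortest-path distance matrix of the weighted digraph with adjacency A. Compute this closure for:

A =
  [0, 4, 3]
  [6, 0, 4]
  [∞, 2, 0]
Closure =
  [0, 4, 3]
  [6, 0, 4]
  [8, 2, 0]

This is the Floyd-Warshall all-pairs shortest-path computation. For each intermediate vertex k = 0, 1, …, 2, update dist[i][j] ← min(dist[i][j], dist[i][k] + dist[k][j]). The final matrix gives, for each (i, j), the minimum total weight of any directed path from i to j (possibly empty when i = j).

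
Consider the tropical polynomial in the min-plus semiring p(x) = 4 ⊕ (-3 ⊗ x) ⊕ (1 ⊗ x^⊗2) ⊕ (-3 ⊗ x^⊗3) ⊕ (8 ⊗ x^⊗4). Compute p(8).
p(8) = 4

A tropical monomial a ⊗ x^⊗i evaluates to a + i · x. Evaluating each term at x = 8:
  Term 0 contributes 4 + 0 · 8 = 4
  Term 1 contributes -3 + 1 · 8 = 5
  Term 2 contributes 1 + 2 · 8 = 17
  Term 3 contributes -3 + 3 · 8 = 21
  Term 4 contributes 8 + 4 · 8 = 40
p(8) = ⊕ of these = min[4, 5, 17, 21, 40] = 4.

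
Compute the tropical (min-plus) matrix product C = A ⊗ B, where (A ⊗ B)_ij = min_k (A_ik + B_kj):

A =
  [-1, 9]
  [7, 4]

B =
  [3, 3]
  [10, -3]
A ⊗ B =
  [2, 2]
  [10, 1]

Apply the min-plus product entry-by-entry:
  C[0][0] = min over k of (A[0][0] + B[0][0] = -1 + 3 = 2, A[0][1] + B[1][0] = 9 + 10 = 19) = 2 (attained at k = 0)
  C[0][1] = min over k of (A[0][0] + B[0][1] = -1 + 3 = 2, A[0][1] + B[1][1] = 9 + -3 = 6) = 2 (attained at k = 0)
  C[1][0] = min over k of (A[1][0] + B[0][0] = 7 + 3 = 10, A[1][1] + B[1][0] = 4 + 10 = 14) = 10 (attained at k = 0)
  C[1][1] = min over k of (A[1][0] + B[0][1] = 7 + 3 = 10, A[1][1] + B[1][1] = 4 + -3 = 1) = 1 (attained at k = 1)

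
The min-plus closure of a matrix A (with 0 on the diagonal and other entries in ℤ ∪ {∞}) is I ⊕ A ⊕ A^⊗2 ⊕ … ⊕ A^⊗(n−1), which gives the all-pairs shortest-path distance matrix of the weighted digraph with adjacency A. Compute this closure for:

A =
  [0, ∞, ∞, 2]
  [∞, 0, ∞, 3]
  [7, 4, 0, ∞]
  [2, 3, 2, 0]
Closure =
  [0, 5, 4, 2]
  [5, 0, 5, 3]
  [7, 4, 0, 7]
  [2, 3, 2, 0]

This is the Floyd-Warshall all-pairs shortest-path computation. For each intermediate vertex k = 0, 1, …, 3, update dist[i][j] ← min(dist[i][j], dist[i][k] + dist[k][j]). The final matrix gives, for each (i, j), the minimum total weight of any directed path from i to j (possibly empty when i = j).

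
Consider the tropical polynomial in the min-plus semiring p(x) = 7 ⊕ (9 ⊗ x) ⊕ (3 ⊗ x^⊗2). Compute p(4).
p(4) = 7

A tropical monomial a ⊗ x^⊗i evaluates to a + i · x. Evaluating each term at x = 4:
  Term 0 contributes 7 + 0 · 4 = 7
  Term 1 contributes 9 + 1 · 4 = 13
  Term 2 contributes 3 + 2 · 4 = 11
p(4) = ⊕ of these = min[7, 13, 11] = 7.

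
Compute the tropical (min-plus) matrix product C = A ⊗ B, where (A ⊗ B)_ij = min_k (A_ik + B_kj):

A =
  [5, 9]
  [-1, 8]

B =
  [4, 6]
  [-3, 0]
A ⊗ B =
  [6, 9]
  [3, 5]

Apply the min-plus product entry-by-entry:
  C[0][0] = min over k of (A[0][0] + B[0][0] = 5 + 4 = 9, A[0][1] + B[1][0] = 9 + -3 = 6) = 6 (attained at k = 1)
  C[0][1] = min over k of (A[0][0] + B[0][1] = 5 + 6 = 11, A[0][1] + B[1][1] = 9 + 0 = 9) = 9 (attained at k = 1)
  C[1][0] = min over k of (A[1][0] + B[0][0] = -1 + 4 = 3, A[1][1] + B[1][0] = 8 + -3 = 5) = 3 (attained at k = 0)
  C[1][1] = min over k of (A[1][0] + B[0][1] = -1 + 6 = 5, A[1][1] + B[1][1] = 8 + 0 = 8) = 5 (attained at k = 0)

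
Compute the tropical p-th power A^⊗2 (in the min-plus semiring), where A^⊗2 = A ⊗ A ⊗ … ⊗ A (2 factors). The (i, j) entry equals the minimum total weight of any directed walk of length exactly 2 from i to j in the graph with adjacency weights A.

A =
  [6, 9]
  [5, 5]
A^⊗2 =
  [12, 14]
  [10, 10]

Each entry (A^⊗2)_ij equals the minimum over all length-2 walks i = v_0 → v_1 → … → v_2 = j of Σ_t A[v_t][v_{t+1}]. For example, for (i, j) = (0, 1) we minimise over 2 possible intermediate vertex sequences; the minimum is 14, attained along the walk 0 → 1 → 1.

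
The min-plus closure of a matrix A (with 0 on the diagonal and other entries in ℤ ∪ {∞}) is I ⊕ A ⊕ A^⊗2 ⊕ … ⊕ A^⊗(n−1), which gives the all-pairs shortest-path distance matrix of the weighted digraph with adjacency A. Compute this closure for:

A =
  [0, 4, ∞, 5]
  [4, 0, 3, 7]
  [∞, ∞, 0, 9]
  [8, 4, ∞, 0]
Closure =
  [0, 4, 7, 5]
  [4, 0, 3, 7]
  [17, 13, 0, 9]
  [8, 4, 7, 0]

This is the Floyd-Warshall all-pairs shortest-path computation. For each intermediate vertex k = 0, 1, …, 3, update dist[i][j] ← min(dist[i][j], dist[i][k] + dist[k][j]). The final matrix gives, for each (i, j), the minimum total weight of any directed path from i to j (possibly empty when i = j).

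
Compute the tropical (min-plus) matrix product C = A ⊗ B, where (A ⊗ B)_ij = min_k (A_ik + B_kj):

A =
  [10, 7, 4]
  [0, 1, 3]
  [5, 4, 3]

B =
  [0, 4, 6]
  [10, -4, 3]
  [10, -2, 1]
A ⊗ B =
  [10, 2, 5]
  [0, -3, 4]
  [5, 0, 4]

Apply the min-plus product entry-by-entry:
  C[0][0] = min over k of (A[0][0] + B[0][0] = 10 + 0 = 10, A[0][1] + B[1][0] = 7 + 10 = 17, A[0][2] + B[2][0] = 4 + 10 = 14) = 10 (attained at k = 0)
  C[0][1] = min over k of (A[0][0] + B[0][1] = 10 + 4 = 14, A[0][1] + B[1][1] = 7 + -4 = 3, A[0][2] + B[2][1] = 4 + -2 = 2) = 2 (attained at k = 2)
  C[0][2] = min over k of (A[0][0] + B[0][2] = 10 + 6 = 16, A[0][1] + B[1][2] = 7 + 3 = 10, A[0][2] + B[2][2] = 4 + 1 = 5) = 5 (attained at k = 2)
  C[1][0] = min over k of (A[1][0] + B[0][0] = 0 + 0 = 0, A[1][1] + B[1][0] = 1 + 10 = 11, A[1][2] + B[2][0] = 3 + 10 = 13) = 0 (attained at k = 0)
  C[1][1] = min over k of (A[1][0] + B[0][1] = 0 + 4 = 4, A[1][1] + B[1][1] = 1 + -4 = -3, A[1][2] + B[2][1] = 3 + -2 = 1) = -3 (attained at k = 1)
  C[1][2] = min over k of (A[1][0] + B[0][2] = 0 + 6 = 6, A[1][1] + B[1][2] = 1 + 3 = 4, A[1][2] + B[2][2] = 3 + 1 = 4) = 4 (attained at k = 1)
  C[2][0] = min over k of (A[2][0] + B[0][0] = 5 + 0 = 5, A[2][1] + B[1][0] = 4 + 10 = 14, A[2][2] + B[2][0] = 3 + 10 = 13) = 5 (attained at k = 0)
  C[2][1] = min over k of (A[2][0] + B[0][1] = 5 + 4 = 9, A[2][1] + B[1][1] = 4 + -4 = 0, A[2][2] + B[2][1] = 3 + -2 = 1) = 0 (attained at k = 1)
  C[2][2] = min over k of (A[2][0] + B[0][2] = 5 + 6 = 11, A[2][1] + B[1][2] = 4 + 3 = 7, A[2][2] + B[2][2] = 3 + 1 = 4) = 4 (attained at k = 2)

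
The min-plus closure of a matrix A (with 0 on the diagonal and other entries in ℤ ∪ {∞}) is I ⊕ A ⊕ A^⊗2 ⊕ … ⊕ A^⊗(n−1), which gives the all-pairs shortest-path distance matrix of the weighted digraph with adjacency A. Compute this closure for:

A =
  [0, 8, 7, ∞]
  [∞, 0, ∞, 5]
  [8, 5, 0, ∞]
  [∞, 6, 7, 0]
Closure =
  [0, 8, 7, 13]
  [20, 0, 12, 5]
  [8, 5, 0, 10]
  [15, 6, 7, 0]

This is the Floyd-Warshall all-pairs shortest-path computation. For each intermediate vertex k = 0, 1, …, 3, update dist[i][j] ← min(dist[i][j], dist[i][k] + dist[k][j]). The final matrix gives, for each (i, j), the minimum total weight of any directed path from i to j (possibly empty when i = j).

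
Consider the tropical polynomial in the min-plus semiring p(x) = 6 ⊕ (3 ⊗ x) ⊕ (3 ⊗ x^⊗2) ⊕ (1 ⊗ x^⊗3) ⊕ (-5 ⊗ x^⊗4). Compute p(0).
p(0) = -5

A tropical monomial a ⊗ x^⊗i evaluates to a + i · x. Evaluating each term at x = 0:
  Term 0 contributes 6 + 0 · 0 = 6
  Term 1 contributes 3 + 1 · 0 = 3
  Term 2 contributes 3 + 2 · 0 = 3
  Term 3 contributes 1 + 3 · 0 = 1
  Term 4 contributes -5 + 4 · 0 = -5
p(0) = ⊕ of these = min[6, 3, 3, 1, -5] = -5.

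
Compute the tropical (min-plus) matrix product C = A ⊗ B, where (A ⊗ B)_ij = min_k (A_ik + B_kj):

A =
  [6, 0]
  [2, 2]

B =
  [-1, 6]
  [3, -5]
A ⊗ B =
  [3, -5]
  [1, -3]

Apply the min-plus product entry-by-entry:
  C[0][0] = min over k of (A[0][0] + B[0][0] = 6 + -1 = 5, A[0][1] + B[1][0] = 0 + 3 = 3) = 3 (attained at k = 1)
  C[0][1] = min over k of (A[0][0] + B[0][1] = 6 + 6 = 12, A[0][1] + B[1][1] = 0 + -5 = -5) = -5 (attained at k = 1)
  C[1][0] = min over k of (A[1][0] + B[0][0] = 2 + -1 = 1, A[1][1] + B[1][0] = 2 + 3 = 5) = 1 (attained at k = 0)
  C[1][1] = min over k of (A[1][0] + B[0][1] = 2 + 6 = 8, A[1][1] + B[1][1] = 2 + -5 = -3) = -3 (attained at k = 1)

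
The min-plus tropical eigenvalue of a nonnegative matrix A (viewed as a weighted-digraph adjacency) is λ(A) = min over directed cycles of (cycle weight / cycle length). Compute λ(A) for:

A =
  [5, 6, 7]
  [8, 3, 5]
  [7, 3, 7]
λ(A) = 3

Enumerate directed cycles and compute their means (weight / length). Sample:
  cycle 0 → 0: weight = 5, length = 1, mean = 5/1 ≈ 5.000
  cycle 1 → 1: weight = 3, length = 1, mean = 3/1 ≈ 3.000
  cycle 2 → 2: weight = 7, length = 1, mean = 7/1 ≈ 7.000
  cycle 0 → 1 → 0: weight = 14, length = 2, mean = 14/2 ≈ 7.000
  cycle 0 → 2 → 0: weight = 14, length = 2, mean = 14/2 ≈ 7.000
  cycle 1 → 0 → 1: weight = 14, length = 2, mean = 14/2 ≈ 7.000
Minimum mean = 3.000, attained e.g. along the cycle 1 → 1 with weight 3 and length 1. So λ(A) = 3/1 = 3.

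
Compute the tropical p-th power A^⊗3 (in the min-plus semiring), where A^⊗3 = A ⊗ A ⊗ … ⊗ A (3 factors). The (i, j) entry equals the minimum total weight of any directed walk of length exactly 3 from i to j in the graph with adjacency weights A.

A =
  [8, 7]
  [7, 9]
A^⊗3 =
  [22, 21]
  [21, 22]

Each entry (A^⊗3)_ij equals the minimum over all length-3 walks i = v_0 → v_1 → … → v_3 = j of Σ_t A[v_t][v_{t+1}]. For example, for (i, j) = (0, 1) we minimise over 4 possible intermediate vertex sequences; the minimum is 21, attained along the walk 0 → 1 → 0 → 1.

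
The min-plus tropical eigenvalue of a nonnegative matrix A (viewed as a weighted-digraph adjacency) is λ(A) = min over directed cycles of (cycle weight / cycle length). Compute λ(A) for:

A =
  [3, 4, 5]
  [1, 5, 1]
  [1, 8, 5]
λ(A) = 2

Enumerate directed cycles and compute their means (weight / length). Sample:
  cycle 0 → 0: weight = 3, length = 1, mean = 3/1 ≈ 3.000
  cycle 1 → 1: weight = 5, length = 1, mean = 5/1 ≈ 5.000
  cycle 2 → 2: weight = 5, length = 1, mean = 5/1 ≈ 5.000
  cycle 0 → 1 → 0: weight = 5, length = 2, mean = 5/2 ≈ 2.500
  cycle 0 → 2 → 0: weight = 6, length = 2, mean = 6/2 ≈ 3.000
  cycle 1 → 0 → 1: weight = 5, length = 2, mean = 5/2 ≈ 2.500
Minimum mean = 2.000, attained e.g. along the cycle 0 → 1 → 2 → 0 with weight 6 and length 3. So λ(A) = 6/3 = 2.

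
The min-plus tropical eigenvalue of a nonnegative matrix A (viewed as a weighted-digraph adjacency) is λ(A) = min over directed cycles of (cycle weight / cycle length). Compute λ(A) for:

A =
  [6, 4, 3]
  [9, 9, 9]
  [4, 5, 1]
λ(A) = 1

Enumerate directed cycles and compute their means (weight / length). Sample:
  cycle 0 → 0: weight = 6, length = 1, mean = 6/1 ≈ 6.000
  cycle 1 → 1: weight = 9, length = 1, mean = 9/1 ≈ 9.000
  cycle 2 → 2: weight = 1, length = 1, mean = 1/1 ≈ 1.000
  cycle 0 → 1 → 0: weight = 13, length = 2, mean = 13/2 ≈ 6.500
  cycle 0 → 2 → 0: weight = 7, length = 2, mean = 7/2 ≈ 3.500
  cycle 1 → 0 → 1: weight = 13, length = 2, mean = 13/2 ≈ 6.500
Minimum mean = 1.000, attained e.g. along the cycle 2 → 2 with weight 1 and length 1. So λ(A) = 1/1 = 1.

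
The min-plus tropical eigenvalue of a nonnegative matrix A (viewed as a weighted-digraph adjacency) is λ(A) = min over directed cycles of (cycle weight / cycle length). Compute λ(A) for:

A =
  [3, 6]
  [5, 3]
λ(A) = 3

Enumerate directed cycles and compute their means (weight / length). Sample:
  cycle 0 → 0: weight = 3, length = 1, mean = 3/1 ≈ 3.000
  cycle 1 → 1: weight = 3, length = 1, mean = 3/1 ≈ 3.000
  cycle 0 → 1 → 0: weight = 11, length = 2, mean = 11/2 ≈ 5.500
  cycle 1 → 0 → 1: weight = 11, length = 2, mean = 11/2 ≈ 5.500
Minimum mean = 3.000, attained e.g. along the cycle 0 → 0 with weight 3 and length 1. So λ(A) = 3/1 = 3.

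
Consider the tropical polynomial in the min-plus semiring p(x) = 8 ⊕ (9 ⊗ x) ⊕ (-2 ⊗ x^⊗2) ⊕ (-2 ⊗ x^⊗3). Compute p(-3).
p(-3) = -11

A tropical monomial a ⊗ x^⊗i evaluates to a + i · x. Evaluating each term at x = -3:
  Term 0 contributes 8 + 0 · -3 = 8
  Term 1 contributes 9 + 1 · -3 = 6
  Term 2 contributes -2 + 2 · -3 = -8
  Term 3 contributes -2 + 3 · -3 = -11
p(-3) = ⊕ of these = min[8, 6, -8, -11] = -11.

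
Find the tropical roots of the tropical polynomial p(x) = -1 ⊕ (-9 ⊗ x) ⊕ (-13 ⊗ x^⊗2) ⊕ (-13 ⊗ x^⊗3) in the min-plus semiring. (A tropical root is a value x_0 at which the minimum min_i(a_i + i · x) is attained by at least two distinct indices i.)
Roots: {0, 4, 8}

Each tropical root is a break point of the lower envelope of the lines y = a_i + i · x (there are 4 lines, with slopes 0, 1, ..., 3). Only the lines that attain the minimum somewhere contribute to roots; other lines are dominated. Here the surviving (envelope) indices are i = 3, i = 2, i = 1, i = 0.
Intersections between consecutive envelope lines give the roots: for adjacent envelope indices i < j the intersection is x = (a_i − a_j) / (j − i). Reading off the sorted break points: {0, 4, 8}.
Verification: at each break x_0, at least two indices attain the minimum of min_i(a_i + i · x_0).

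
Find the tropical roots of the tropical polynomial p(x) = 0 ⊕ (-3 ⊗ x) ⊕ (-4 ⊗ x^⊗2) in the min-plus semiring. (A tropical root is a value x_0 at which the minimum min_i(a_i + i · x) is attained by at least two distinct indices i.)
Roots: {1, 3}

Each tropical root is a break point of the lower envelope of the lines y = a_i + i · x (there are 3 lines, with slopes 0, 1, ..., 2). Only the lines that attain the minimum somewhere contribute to roots; other lines are dominated. Here the surviving (envelope) indices are i = 2, i = 1, i = 0.
Intersections between consecutive envelope lines give the roots: for adjacent envelope indices i < j the intersection is x = (a_i − a_j) / (j − i). Reading off the sorted break points: {1, 3}.
Verification: at each break x_0, at least two indices attain the minimum of min_i(a_i + i · x_0).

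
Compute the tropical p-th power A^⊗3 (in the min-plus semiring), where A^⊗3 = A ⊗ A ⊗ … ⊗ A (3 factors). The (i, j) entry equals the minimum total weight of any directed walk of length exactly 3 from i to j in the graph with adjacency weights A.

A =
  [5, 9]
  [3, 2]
A^⊗3 =
  [14, 13]
  [7, 6]

Each entry (A^⊗3)_ij equals the minimum over all length-3 walks i = v_0 → v_1 → … → v_3 = j of Σ_t A[v_t][v_{t+1}]. For example, for (i, j) = (0, 1) we minimise over 4 possible intermediate vertex sequences; the minimum is 13, attained along the walk 0 → 1 → 1 → 1.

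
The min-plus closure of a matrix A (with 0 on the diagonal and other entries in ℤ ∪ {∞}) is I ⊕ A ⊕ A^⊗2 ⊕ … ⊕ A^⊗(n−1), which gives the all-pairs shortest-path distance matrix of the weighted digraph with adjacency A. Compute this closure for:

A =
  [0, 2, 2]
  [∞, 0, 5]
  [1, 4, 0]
Closure =
  [0, 2, 2]
  [6, 0, 5]
  [1, 3, 0]

This is the Floyd-Warshall all-pairs shortest-path computation. For each intermediate vertex k = 0, 1, …, 2, update dist[i][j] ← min(dist[i][j], dist[i][k] + dist[k][j]). The final matrix gives, for each (i, j), the minimum total weight of any directed path from i to j (possibly empty when i = j).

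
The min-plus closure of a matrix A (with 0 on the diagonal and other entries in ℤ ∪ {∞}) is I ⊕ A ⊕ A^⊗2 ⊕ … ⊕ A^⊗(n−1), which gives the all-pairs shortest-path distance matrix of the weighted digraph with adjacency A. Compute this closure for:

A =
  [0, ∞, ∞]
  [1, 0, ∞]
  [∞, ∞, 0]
Closure =
  [0, ∞, ∞]
  [1, 0, ∞]
  [∞, ∞, 0]

This is the Floyd-Warshall all-pairs shortest-path computation. For each intermediate vertex k = 0, 1, …, 2, update dist[i][j] ← min(dist[i][j], dist[i][k] + dist[k][j]). The final matrix gives, for each (i, j), the minimum total weight of any directed path from i to j (possibly empty when i = j).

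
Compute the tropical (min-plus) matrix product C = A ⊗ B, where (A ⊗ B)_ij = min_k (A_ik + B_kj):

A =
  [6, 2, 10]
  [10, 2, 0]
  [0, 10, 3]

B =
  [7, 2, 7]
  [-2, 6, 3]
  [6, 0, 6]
A ⊗ B =
  [0, 8, 5]
  [0, 0, 5]
  [7, 2, 7]

Apply the min-plus product entry-by-entry:
  C[0][0] = min over k of (A[0][0] + B[0][0] = 6 + 7 = 13, A[0][1] + B[1][0] = 2 + -2 = 0, A[0][2] + B[2][0] = 10 + 6 = 16) = 0 (attained at k = 1)
  C[0][1] = min over k of (A[0][0] + B[0][1] = 6 + 2 = 8, A[0][1] + B[1][1] = 2 + 6 = 8, A[0][2] + B[2][1] = 10 + 0 = 10) = 8 (attained at k = 0)
  C[0][2] = min over k of (A[0][0] + B[0][2] = 6 + 7 = 13, A[0][1] + B[1][2] = 2 + 3 = 5, A[0][2] + B[2][2] = 10 + 6 = 16) = 5 (attained at k = 1)
  C[1][0] = min over k of (A[1][0] + B[0][0] = 10 + 7 = 17, A[1][1] + B[1][0] = 2 + -2 = 0, A[1][2] + B[2][0] = 0 + 6 = 6) = 0 (attained at k = 1)
  C[1][1] = min over k of (A[1][0] + B[0][1] = 10 + 2 = 12, A[1][1] + B[1][1] = 2 + 6 = 8, A[1][2] + B[2][1] = 0 + 0 = 0) = 0 (attained at k = 2)
  C[1][2] = min over k of (A[1][0] + B[0][2] = 10 + 7 = 17, A[1][1] + B[1][2] = 2 + 3 = 5, A[1][2] + B[2][2] = 0 + 6 = 6) = 5 (attained at k = 1)
  C[2][0] = min over k of (A[2][0] + B[0][0] = 0 + 7 = 7, A[2][1] + B[1][0] = 10 + -2 = 8, A[2][2] + B[2][0] = 3 + 6 = 9) = 7 (attained at k = 0)
  C[2][1] = min over k of (A[2][0] + B[0][1] = 0 + 2 = 2, A[2][1] + B[1][1] = 10 + 6 = 16, A[2][2] + B[2][1] = 3 + 0 = 3) = 2 (attained at k = 0)
  C[2][2] = min over k of (A[2][0] + B[0][2] = 0 + 7 = 7, A[2][1] + B[1][2] = 10 + 3 = 13, A[2][2] + B[2][2] = 3 + 6 = 9) = 7 (attained at k = 0)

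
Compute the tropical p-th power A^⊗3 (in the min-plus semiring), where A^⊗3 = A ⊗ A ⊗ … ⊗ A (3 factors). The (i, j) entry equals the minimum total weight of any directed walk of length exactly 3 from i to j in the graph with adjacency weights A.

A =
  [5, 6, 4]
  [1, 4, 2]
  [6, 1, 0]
A^⊗3 =
  [6, 5, 4]
  [4, 3, 2]
  [2, 1, 0]

Each entry (A^⊗3)_ij equals the minimum over all length-3 walks i = v_0 → v_1 → … → v_3 = j of Σ_t A[v_t][v_{t+1}]. For example, for (i, j) = (0, 2) we minimise over 9 possible intermediate vertex sequences; the minimum is 4, attained along the walk 0 → 2 → 2 → 2.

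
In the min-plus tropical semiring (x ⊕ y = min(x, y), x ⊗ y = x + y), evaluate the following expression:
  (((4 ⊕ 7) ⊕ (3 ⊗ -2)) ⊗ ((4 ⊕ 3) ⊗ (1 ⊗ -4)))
(((4 ⊕ 7) ⊕ (3 ⊗ -2)) ⊗ ((4 ⊕ 3) ⊗ (1 ⊗ -4))) = 1

Expand innermost to outermost. Recall ⊕ takes the minimum of its arguments and ⊗ takes their sum. Working out the expression (((4 ⊕ 7) ⊕ (3 ⊗ -2)) ⊗ ((4 ⊕ 3) ⊗ (1 ⊗ -4))) gives 1.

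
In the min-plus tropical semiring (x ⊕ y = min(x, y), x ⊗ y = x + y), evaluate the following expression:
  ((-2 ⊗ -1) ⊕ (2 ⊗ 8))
((-2 ⊗ -1) ⊕ (2 ⊗ 8)) = -3

Expand innermost to outermost. Recall ⊕ takes the minimum of its arguments and ⊗ takes their sum. Working out the expression ((-2 ⊗ -1) ⊕ (2 ⊗ 8)) gives -3.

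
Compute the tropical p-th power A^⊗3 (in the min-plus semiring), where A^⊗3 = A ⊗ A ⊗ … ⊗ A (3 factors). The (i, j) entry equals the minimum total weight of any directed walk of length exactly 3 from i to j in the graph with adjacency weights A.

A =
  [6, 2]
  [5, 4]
A^⊗3 =
  [11, 9]
  [12, 11]

Each entry (A^⊗3)_ij equals the minimum over all length-3 walks i = v_0 → v_1 → … → v_3 = j of Σ_t A[v_t][v_{t+1}]. For example, for (i, j) = (0, 1) we minimise over 4 possible intermediate vertex sequences; the minimum is 9, attained along the walk 0 → 1 → 0 → 1.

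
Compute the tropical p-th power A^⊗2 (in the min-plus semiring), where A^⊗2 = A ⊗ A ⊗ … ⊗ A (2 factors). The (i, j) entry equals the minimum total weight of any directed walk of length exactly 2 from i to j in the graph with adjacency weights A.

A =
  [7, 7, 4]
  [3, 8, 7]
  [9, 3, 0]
A^⊗2 =
  [10, 7, 4]
  [10, 10, 7]
  [6, 3, 0]

Each entry (A^⊗2)_ij equals the minimum over all length-2 walks i = v_0 → v_1 → … → v_2 = j of Σ_t A[v_t][v_{t+1}]. For example, for (i, j) = (0, 2) we minimise over 3 possible intermediate vertex sequences; the minimum is 4, attained along the walk 0 → 2 → 2.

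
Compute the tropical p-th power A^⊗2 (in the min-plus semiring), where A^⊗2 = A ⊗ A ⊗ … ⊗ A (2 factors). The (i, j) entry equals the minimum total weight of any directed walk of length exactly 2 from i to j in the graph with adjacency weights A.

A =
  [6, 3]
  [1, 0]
A^⊗2 =
  [4, 3]
  [1, 0]

Each entry (A^⊗2)_ij equals the minimum over all length-2 walks i = v_0 → v_1 → … → v_2 = j of Σ_t A[v_t][v_{t+1}]. For example, for (i, j) = (0, 1) we minimise over 2 possible intermediate vertex sequences; the minimum is 3, attained along the walk 0 → 1 → 1.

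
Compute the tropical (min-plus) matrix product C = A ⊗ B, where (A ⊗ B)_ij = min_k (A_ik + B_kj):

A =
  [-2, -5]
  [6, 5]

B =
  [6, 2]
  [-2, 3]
A ⊗ B =
  [-7, -2]
  [3, 8]

Apply the min-plus product entry-by-entry:
  C[0][0] = min over k of (A[0][0] + B[0][0] = -2 + 6 = 4, A[0][1] + B[1][0] = -5 + -2 = -7) = -7 (attained at k = 1)
  C[0][1] = min over k of (A[0][0] + B[0][1] = -2 + 2 = 0, A[0][1] + B[1][1] = -5 + 3 = -2) = -2 (attained at k = 1)
  C[1][0] = min over k of (A[1][0] + B[0][0] = 6 + 6 = 12, A[1][1] + B[1][0] = 5 + -2 = 3) = 3 (attained at k = 1)
  C[1][1] = min over k of (A[1][0] + B[0][1] = 6 + 2 = 8, A[1][1] + B[1][1] = 5 + 3 = 8) = 8 (attained at k = 0)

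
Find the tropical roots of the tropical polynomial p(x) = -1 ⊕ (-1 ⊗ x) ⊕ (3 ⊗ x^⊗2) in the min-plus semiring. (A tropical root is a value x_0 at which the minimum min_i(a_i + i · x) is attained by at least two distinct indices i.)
Roots: {-4, 0}

Each tropical root is a break point of the lower envelope of the lines y = a_i + i · x (there are 3 lines, with slopes 0, 1, ..., 2). Only the lines that attain the minimum somewhere contribute to roots; other lines are dominated. Here the surviving (envelope) indices are i = 2, i = 1, i = 0.
Intersections between consecutive envelope lines give the roots: for adjacent envelope indices i < j the intersection is x = (a_i − a_j) / (j − i). Reading off the sorted break points: {-4, 0}.
Verification: at each break x_0, at least two indices attain the minimum of min_i(a_i + i · x_0).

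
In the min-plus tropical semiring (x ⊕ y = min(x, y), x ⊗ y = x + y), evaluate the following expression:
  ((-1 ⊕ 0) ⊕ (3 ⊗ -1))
((-1 ⊕ 0) ⊕ (3 ⊗ -1)) = -1

Expand innermost to outermost. Recall ⊕ takes the minimum of its arguments and ⊗ takes their sum. Working out the expression ((-1 ⊕ 0) ⊕ (3 ⊗ -1)) gives -1.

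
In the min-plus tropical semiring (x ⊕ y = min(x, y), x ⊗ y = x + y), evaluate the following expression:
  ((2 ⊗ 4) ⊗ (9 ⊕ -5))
((2 ⊗ 4) ⊗ (9 ⊕ -5)) = 1

Expand innermost to outermost. Recall ⊕ takes the minimum of its arguments and ⊗ takes their sum. Working out the expression ((2 ⊗ 4) ⊗ (9 ⊕ -5)) gives 1.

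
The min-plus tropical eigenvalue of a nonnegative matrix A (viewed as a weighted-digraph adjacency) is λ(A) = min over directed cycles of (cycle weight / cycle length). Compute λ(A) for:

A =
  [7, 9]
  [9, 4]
λ(A) = 4

Enumerate directed cycles and compute their means (weight / length). Sample:
  cycle 0 → 0: weight = 7, length = 1, mean = 7/1 ≈ 7.000
  cycle 1 → 1: weight = 4, length = 1, mean = 4/1 ≈ 4.000
  cycle 0 → 1 → 0: weight = 18, length = 2, mean = 18/2 ≈ 9.000
  cycle 1 → 0 → 1: weight = 18, length = 2, mean = 18/2 ≈ 9.000
Minimum mean = 4.000, attained e.g. along the cycle 1 → 1 with weight 4 and length 1. So λ(A) = 4/1 = 4.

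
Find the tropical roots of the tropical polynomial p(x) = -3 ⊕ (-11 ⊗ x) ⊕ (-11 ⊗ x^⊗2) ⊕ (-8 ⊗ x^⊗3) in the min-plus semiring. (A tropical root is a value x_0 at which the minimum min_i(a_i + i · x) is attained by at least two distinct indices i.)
Roots: {-3, 0, 8}

Each tropical root is a break point of the lower envelope of the lines y = a_i + i · x (there are 4 lines, with slopes 0, 1, ..., 3). Only the lines that attain the minimum somewhere contribute to roots; other lines are dominated. Here the surviving (envelope) indices are i = 3, i = 2, i = 1, i = 0.
Intersections between consecutive envelope lines give the roots: for adjacent envelope indices i < j the intersection is x = (a_i − a_j) / (j − i). Reading off the sorted break points: {-3, 0, 8}.
Verification: at each break x_0, at least two indices attain the minimum of min_i(a_i + i · x_0).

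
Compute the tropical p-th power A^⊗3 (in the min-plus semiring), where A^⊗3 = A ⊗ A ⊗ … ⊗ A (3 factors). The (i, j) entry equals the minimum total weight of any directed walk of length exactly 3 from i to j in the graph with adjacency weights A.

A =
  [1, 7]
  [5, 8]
A^⊗3 =
  [3, 9]
  [7, 13]

Each entry (A^⊗3)_ij equals the minimum over all length-3 walks i = v_0 → v_1 → … → v_3 = j of Σ_t A[v_t][v_{t+1}]. For example, for (i, j) = (0, 1) we minimise over 4 possible intermediate vertex sequences; the minimum is 9, attained along the walk 0 → 0 → 0 → 1.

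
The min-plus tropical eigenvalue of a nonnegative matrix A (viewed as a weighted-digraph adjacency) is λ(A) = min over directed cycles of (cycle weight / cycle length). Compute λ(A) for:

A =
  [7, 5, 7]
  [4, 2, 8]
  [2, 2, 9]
λ(A) = 2

Enumerate directed cycles and compute their means (weight / length). Sample:
  cycle 0 → 0: weight = 7, length = 1, mean = 7/1 ≈ 7.000
  cycle 1 → 1: weight = 2, length = 1, mean = 2/1 ≈ 2.000
  cycle 2 → 2: weight = 9, length = 1, mean = 9/1 ≈ 9.000
  cycle 0 → 1 → 0: weight = 9, length = 2, mean = 9/2 ≈ 4.500
  cycle 0 → 2 → 0: weight = 9, length = 2, mean = 9/2 ≈ 4.500
  cycle 1 → 0 → 1: weight = 9, length = 2, mean = 9/2 ≈ 4.500
Minimum mean = 2.000, attained e.g. along the cycle 1 → 1 with weight 2 and length 1. So λ(A) = 2/1 = 2.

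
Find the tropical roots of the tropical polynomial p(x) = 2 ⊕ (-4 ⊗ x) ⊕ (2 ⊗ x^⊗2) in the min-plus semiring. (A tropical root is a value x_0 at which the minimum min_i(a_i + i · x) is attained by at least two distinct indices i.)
Roots: {-6, 6}

Each tropical root is a break point of the lower envelope of the lines y = a_i + i · x (there are 3 lines, with slopes 0, 1, ..., 2). Only the lines that attain the minimum somewhere contribute to roots; other lines are dominated. Here the surviving (envelope) indices are i = 2, i = 1, i = 0.
Intersections between consecutive envelope lines give the roots: for adjacent envelope indices i < j the intersection is x = (a_i − a_j) / (j − i). Reading off the sorted break points: {-6, 6}.
Verification: at each break x_0, at least two indices attain the minimum of min_i(a_i + i · x_0).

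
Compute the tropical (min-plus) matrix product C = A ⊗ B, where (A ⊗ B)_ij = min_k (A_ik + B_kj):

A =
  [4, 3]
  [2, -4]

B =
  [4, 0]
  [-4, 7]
A ⊗ B =
  [-1, 4]
  [-8, 2]

Apply the min-plus product entry-by-entry:
  C[0][0] = min over k of (A[0][0] + B[0][0] = 4 + 4 = 8, A[0][1] + B[1][0] = 3 + -4 = -1) = -1 (attained at k = 1)
  C[0][1] = min over k of (A[0][0] + B[0][1] = 4 + 0 = 4, A[0][1] + B[1][1] = 3 + 7 = 10) = 4 (attained at k = 0)
  C[1][0] = min over k of (A[1][0] + B[0][0] = 2 + 4 = 6, A[1][1] + B[1][0] = -4 + -4 = -8) = -8 (attained at k = 1)
  C[1][1] = min over k of (A[1][0] + B[0][1] = 2 + 0 = 2, A[1][1] + B[1][1] = -4 + 7 = 3) = 2 (attained at k = 0)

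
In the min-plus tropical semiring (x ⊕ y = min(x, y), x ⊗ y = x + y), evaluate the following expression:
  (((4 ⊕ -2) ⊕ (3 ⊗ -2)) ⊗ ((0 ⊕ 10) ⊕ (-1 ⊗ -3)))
(((4 ⊕ -2) ⊕ (3 ⊗ -2)) ⊗ ((0 ⊕ 10) ⊕ (-1 ⊗ -3))) = -6

Expand innermost to outermost. Recall ⊕ takes the minimum of its arguments and ⊗ takes their sum. Working out the expression (((4 ⊕ -2) ⊕ (3 ⊗ -2)) ⊗ ((0 ⊕ 10) ⊕ (-1 ⊗ -3))) gives -6.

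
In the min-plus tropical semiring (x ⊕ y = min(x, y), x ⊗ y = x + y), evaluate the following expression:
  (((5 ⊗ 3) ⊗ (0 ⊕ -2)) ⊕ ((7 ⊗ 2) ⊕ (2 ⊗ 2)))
(((5 ⊗ 3) ⊗ (0 ⊕ -2)) ⊕ ((7 ⊗ 2) ⊕ (2 ⊗ 2))) = 4

Expand innermost to outermost. Recall ⊕ takes the minimum of its arguments and ⊗ takes their sum. Working out the expression (((5 ⊗ 3) ⊗ (0 ⊕ -2)) ⊕ ((7 ⊗ 2) ⊕ (2 ⊗ 2))) gives 4.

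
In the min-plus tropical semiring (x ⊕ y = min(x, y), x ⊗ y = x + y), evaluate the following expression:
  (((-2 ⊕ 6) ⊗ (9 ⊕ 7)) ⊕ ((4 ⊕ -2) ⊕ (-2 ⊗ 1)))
(((-2 ⊕ 6) ⊗ (9 ⊕ 7)) ⊕ ((4 ⊕ -2) ⊕ (-2 ⊗ 1))) = -2

Expand innermost to outermost. Recall ⊕ takes the minimum of its arguments and ⊗ takes their sum. Working out the expression (((-2 ⊕ 6) ⊗ (9 ⊕ 7)) ⊕ ((4 ⊕ -2) ⊕ (-2 ⊗ 1))) gives -2.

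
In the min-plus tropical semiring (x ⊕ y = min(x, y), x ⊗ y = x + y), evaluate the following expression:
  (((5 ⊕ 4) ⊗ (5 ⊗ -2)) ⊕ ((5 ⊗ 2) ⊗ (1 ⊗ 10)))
(((5 ⊕ 4) ⊗ (5 ⊗ -2)) ⊕ ((5 ⊗ 2) ⊗ (1 ⊗ 10))) = 7

Expand innermost to outermost. Recall ⊕ takes the minimum of its arguments and ⊗ takes their sum. Working out the expression (((5 ⊕ 4) ⊗ (5 ⊗ -2)) ⊕ ((5 ⊗ 2) ⊗ (1 ⊗ 10))) gives 7.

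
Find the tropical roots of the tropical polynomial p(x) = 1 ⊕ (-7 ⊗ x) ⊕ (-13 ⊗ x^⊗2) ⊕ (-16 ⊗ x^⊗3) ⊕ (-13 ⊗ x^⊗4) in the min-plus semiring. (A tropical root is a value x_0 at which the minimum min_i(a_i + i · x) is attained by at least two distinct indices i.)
Roots: {-3, 3, 6, 8}

Each tropical root is a break point of the lower envelope of the lines y = a_i + i · x (there are 5 lines, with slopes 0, 1, ..., 4). Only the lines that attain the minimum somewhere contribute to roots; other lines are dominated. Here the surviving (envelope) indices are i = 4, i = 3, i = 2, i = 1, i = 0.
Intersections between consecutive envelope lines give the roots: for adjacent envelope indices i < j the intersection is x = (a_i − a_j) / (j − i). Reading off the sorted break points: {-3, 3, 6, 8}.
Verification: at each break x_0, at least two indices attain the minimum of min_i(a_i + i · x_0).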